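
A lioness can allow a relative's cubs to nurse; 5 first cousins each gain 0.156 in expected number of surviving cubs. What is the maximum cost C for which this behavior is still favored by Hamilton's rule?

r to a first cousin = 0.125 (first cousins share one grandparent pair — two paths of length 4: r = 2·(1/2)^4 = 1/8).
Hamilton's rule: n·r·B > C, so the trait is favored while C < n·r·B = 5·0.125·0.156 = 0.0975.

0.0975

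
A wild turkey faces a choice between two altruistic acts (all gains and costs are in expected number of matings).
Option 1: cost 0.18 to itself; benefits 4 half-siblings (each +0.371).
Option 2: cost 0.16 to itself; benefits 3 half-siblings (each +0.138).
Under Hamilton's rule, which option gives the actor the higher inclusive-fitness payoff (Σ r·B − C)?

Option 1: r to a half-sibling = 0.25.
Option 1: Σ r·B − C = (4·0.25·0.371) − 0.18 = 0.191.
Option 2: r to a half-sibling = 0.25.
Option 2: Σ r·B − C = (3·0.25·0.138) − 0.16 = -0.0565.
Option 1 has the higher net inclusive-fitness payoff.

Option 1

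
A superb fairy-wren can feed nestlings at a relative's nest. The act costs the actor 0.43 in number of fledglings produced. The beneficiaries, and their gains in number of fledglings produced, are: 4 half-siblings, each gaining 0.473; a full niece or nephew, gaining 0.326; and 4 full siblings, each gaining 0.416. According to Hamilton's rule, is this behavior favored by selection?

Yes

Hamilton's rule: the trait is favored when the sum of r·B over every recipient exceeds the actor's cost C.
r to a half-sibling = 1/4 (half-sibs share one parent — one path of length 2: r = (1/2)^2 = 1/4).
r to a full niece or nephew = 0.25 (full aunt/uncle↔niece/nephew: two paths of length 3 through the shared grandparent pair: r = 2·(1/2)^3 = 1/4).
r to a full sibling = 0.5 (full sibs share both parents — two paths of length 2: r = 2·(1/2)^2 = 1/2).
Summing one r·B term per recipient: 4·0.25·0.473 + 1·0.25·0.326 + 4·0.5·0.416 = 1.3865.
1.3865 > 0.43: the indirect benefit exceeds the cost.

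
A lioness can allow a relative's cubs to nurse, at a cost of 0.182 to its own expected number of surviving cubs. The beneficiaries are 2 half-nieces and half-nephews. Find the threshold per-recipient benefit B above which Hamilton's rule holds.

0.728

r to a half-niece or half-nephew = 0.125 (half-aunt/uncle↔niece/nephew: one path of length 3: r = (1/2)^3 = 1/8).
Hamilton's rule with n recipients of equal r: n·r·B > C, so B > C/(n·r) = 0.182/(2·0.125) = 0.728.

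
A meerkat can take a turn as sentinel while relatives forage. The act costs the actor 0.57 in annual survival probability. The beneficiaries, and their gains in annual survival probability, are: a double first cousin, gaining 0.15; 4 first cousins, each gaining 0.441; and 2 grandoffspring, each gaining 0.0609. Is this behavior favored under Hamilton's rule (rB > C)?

Hamilton's rule: the trait is favored when the sum of r·B over every recipient exceeds the actor's cost C.
r to a double first cousin = 0.25 (double first cousins share both grandparent pairs — four paths of length 4: r = 4·(1/2)^4 = 1/4).
r to a first cousin = 0.125 (first cousins share one grandparent pair — two paths of length 4: r = 2·(1/2)^4 = 1/8).
r to a grandoffspring = 1/4 (two parent–offspring links: r = (1/2)^2 = 1/4).
Summing one r·B term per recipient: 1·0.25·0.15 + 4·0.125·0.441 + 2·0.25·0.0609 = 0.28845.
0.28845 < 0.57: the indirect benefit is less than the cost.

No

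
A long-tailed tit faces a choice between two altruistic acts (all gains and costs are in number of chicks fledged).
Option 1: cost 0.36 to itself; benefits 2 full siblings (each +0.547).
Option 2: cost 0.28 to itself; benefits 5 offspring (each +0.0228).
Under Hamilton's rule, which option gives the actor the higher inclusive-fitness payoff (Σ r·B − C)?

Option 1

Option 1: r to a full sibling = 0.5.
Option 1: Σ r·B − C = (2·0.5·0.547) − 0.36 = 0.187.
Option 2: r to an offspring = 0.5.
Option 2: Σ r·B − C = (5·0.5·0.0228) − 0.28 = -0.223.
Option 1 has the higher net inclusive-fitness payoff.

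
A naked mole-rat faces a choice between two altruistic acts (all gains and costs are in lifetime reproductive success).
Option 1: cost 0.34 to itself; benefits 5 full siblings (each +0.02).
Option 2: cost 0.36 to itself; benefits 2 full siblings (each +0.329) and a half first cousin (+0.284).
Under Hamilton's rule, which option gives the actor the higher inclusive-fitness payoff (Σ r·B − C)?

Option 2

Option 1: r to a full sibling = 0.5.
Option 1: Σ r·B − C = (5·0.5·0.02) − 0.34 = -0.29.
Option 2: r to a full sibling = 0.5.
Option 2: r to a half first cousin = 0.0625.
Option 2: Σ r·B − C = (2·0.5·0.329 + 1·0.0625·0.284) − 0.36 = -0.01325.
Option 2 has the higher net inclusive-fitness payoff.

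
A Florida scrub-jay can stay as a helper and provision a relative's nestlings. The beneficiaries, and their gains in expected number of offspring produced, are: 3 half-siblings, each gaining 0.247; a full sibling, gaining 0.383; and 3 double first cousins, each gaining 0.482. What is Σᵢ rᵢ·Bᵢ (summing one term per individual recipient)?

r to a half-sibling = 1/4 (half-sibs share one parent — one path of length 2: r = (1/2)^2 = 1/4).
r to a full sibling = 1/2 (full sibs share both parents — two paths of length 2: r = 2·(1/2)^2 = 1/2).
r to a double first cousin = 1/4 (double first cousins share both grandparent pairs — four paths of length 4: r = 4·(1/2)^4 = 1/4).
Summing one r·B term per recipient: 3·0.25·0.247 + 1·0.5·0.383 + 3·0.25·0.482 = 0.73825.

0.73825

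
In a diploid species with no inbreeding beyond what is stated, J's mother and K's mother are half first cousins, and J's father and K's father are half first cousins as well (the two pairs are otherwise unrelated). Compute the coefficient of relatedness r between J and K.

Independent pedigree routes through distinct common ancestors add.
J and K are related in two ways: half second cousins through their mothers (r = 1/64) and half second cousins through their fathers (r = 1/64).
r = 1/64 + 1/64 = 0.03125.

0.03125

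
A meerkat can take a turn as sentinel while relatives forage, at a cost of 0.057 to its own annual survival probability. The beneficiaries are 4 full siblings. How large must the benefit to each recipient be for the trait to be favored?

0.0285

r to a full sibling = 1/2 (full sibs share both parents — two paths of length 2: r = 2·(1/2)^2 = 1/2).
Hamilton's rule with n recipients of equal r: n·r·B > C, so B > C/(n·r) = 0.057/(4·0.5) = 0.0285.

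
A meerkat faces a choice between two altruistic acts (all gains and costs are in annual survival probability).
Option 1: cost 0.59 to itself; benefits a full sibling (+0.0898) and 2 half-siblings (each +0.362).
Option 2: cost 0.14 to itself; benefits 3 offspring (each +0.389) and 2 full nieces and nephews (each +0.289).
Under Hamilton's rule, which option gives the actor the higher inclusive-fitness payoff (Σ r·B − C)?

Option 1: r to a full sibling = 0.5.
Option 1: r to a half-sibling = 0.25.
Option 1: Σ r·B − C = (1·0.5·0.0898 + 2·0.25·0.362) − 0.59 = -0.3641.
Option 2: r to an offspring = 0.5.
Option 2: r to a full niece or nephew = 0.25.
Option 2: Σ r·B − C = (3·0.5·0.389 + 2·0.25·0.289) − 0.14 = 0.588.
Option 2 has the higher net inclusive-fitness payoff.

Option 2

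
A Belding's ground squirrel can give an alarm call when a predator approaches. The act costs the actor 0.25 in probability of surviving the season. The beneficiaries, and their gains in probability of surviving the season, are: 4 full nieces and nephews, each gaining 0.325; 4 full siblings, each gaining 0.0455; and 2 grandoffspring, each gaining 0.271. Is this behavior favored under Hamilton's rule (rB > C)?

Yes

Hamilton's rule: the trait is favored when the sum of r·B over every recipient exceeds the actor's cost C.
r to a full niece or nephew = 0.25 (full aunt/uncle↔niece/nephew: two paths of length 3 through the shared grandparent pair: r = 2·(1/2)^3 = 1/4).
r to a full sibling = 1/2 (full sibs share both parents — two paths of length 2: r = 2·(1/2)^2 = 1/2).
r to a grandoffspring = 0.25 (two parent–offspring links: r = (1/2)^2 = 1/4).
Summing one r·B term per recipient: 4·0.25·0.325 + 4·0.5·0.0455 + 2·0.25·0.271 = 0.5515.
0.5515 > 0.25: the indirect benefit exceeds the cost.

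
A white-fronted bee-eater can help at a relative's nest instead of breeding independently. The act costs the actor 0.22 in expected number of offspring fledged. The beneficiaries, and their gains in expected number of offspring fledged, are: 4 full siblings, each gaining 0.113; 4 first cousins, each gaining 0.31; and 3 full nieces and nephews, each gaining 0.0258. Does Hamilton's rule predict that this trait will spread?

Yes

Hamilton's rule: the trait is favored when the sum of r·B over every recipient exceeds the actor's cost C.
r to a full sibling = 1/2 (full sibs share both parents — two paths of length 2: r = 2·(1/2)^2 = 1/2).
r to a first cousin = 1/8 (first cousins share one grandparent pair — two paths of length 4: r = 2·(1/2)^4 = 1/8).
r to a full niece or nephew = 1/4 (full aunt/uncle↔niece/nephew: two paths of length 3 through the shared grandparent pair: r = 2·(1/2)^3 = 1/4).
Summing one r·B term per recipient: 4·0.5·0.113 + 4·0.125·0.31 + 3·0.25·0.0258 = 0.40035.
0.40035 > 0.22: the indirect benefit exceeds the cost.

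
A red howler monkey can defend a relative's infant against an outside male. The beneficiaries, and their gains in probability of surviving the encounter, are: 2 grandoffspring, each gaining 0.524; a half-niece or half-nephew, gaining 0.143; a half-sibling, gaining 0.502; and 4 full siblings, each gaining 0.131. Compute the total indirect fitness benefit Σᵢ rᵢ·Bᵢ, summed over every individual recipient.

r to a grandoffspring = 0.25 (two parent–offspring links: r = (1/2)^2 = 1/4).
r to a half-niece or half-nephew = 1/8 (half-aunt/uncle↔niece/nephew: one path of length 3: r = (1/2)^3 = 1/8).
r to a half-sibling = 1/4 (half-sibs share one parent — one path of length 2: r = (1/2)^2 = 1/4).
r to a full sibling = 0.5 (full sibs share both parents — two paths of length 2: r = 2·(1/2)^2 = 1/2).
Summing one r·B term per recipient: 2·0.25·0.524 + 1·0.125·0.143 + 1·0.25·0.502 + 4·0.5·0.131 = 0.667375.

0.667375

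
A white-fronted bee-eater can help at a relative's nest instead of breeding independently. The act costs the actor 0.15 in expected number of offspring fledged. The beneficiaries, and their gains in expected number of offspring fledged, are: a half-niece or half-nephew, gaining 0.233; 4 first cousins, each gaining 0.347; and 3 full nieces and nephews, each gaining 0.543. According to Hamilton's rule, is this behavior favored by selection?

Yes

Hamilton's rule: the trait is favored when the sum of r·B over every recipient exceeds the actor's cost C.
r to a half-niece or half-nephew = 1/8 (half-aunt/uncle↔niece/nephew: one path of length 3: r = (1/2)^3 = 1/8).
r to a first cousin = 0.125 (first cousins share one grandparent pair — two paths of length 4: r = 2·(1/2)^4 = 1/8).
r to a full niece or nephew = 0.25 (full aunt/uncle↔niece/nephew: two paths of length 3 through the shared grandparent pair: r = 2·(1/2)^3 = 1/4).
Summing one r·B term per recipient: 1·0.125·0.233 + 4·0.125·0.347 + 3·0.25·0.543 = 0.609875.
0.609875 > 0.15: the indirect benefit exceeds the cost.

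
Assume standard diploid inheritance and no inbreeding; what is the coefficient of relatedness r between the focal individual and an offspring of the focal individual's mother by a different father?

0.25

Each parent–offspring link contributes a factor of 1/2, and independent paths through distinct common ancestors add.
Half-sibs share one parent — one path of length 2: r = (1/2)^2 = 1/4.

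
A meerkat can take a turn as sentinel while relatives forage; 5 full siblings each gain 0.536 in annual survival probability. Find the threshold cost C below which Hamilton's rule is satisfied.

r to a full sibling = 1/2 (full sibs share both parents — two paths of length 2: r = 2·(1/2)^2 = 1/2).
Hamilton's rule: n·r·B > C, so the trait is favored while C < n·r·B = 5·0.5·0.536 = 1.34.

1.34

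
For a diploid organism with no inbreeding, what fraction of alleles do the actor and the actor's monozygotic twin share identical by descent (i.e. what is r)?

1

Each parent–offspring link contributes a factor of 1/2, and independent paths through distinct common ancestors add.
Monozygotic twins share every allele identical by descent: r = 1.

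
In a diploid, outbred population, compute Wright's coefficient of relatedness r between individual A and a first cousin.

Each parent–offspring link contributes a factor of 1/2, and independent paths through distinct common ancestors add.
First cousins share one grandparent pair — two paths of length 4: r = 2·(1/2)^4 = 1/8.

0.125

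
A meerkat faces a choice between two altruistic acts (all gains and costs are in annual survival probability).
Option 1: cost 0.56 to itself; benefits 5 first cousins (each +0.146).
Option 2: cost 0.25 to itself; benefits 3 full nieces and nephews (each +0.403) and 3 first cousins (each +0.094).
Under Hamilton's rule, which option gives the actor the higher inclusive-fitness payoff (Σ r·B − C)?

Option 2

Option 1: r to a first cousin = 0.125.
Option 1: Σ r·B − C = (5·0.125·0.146) − 0.56 = -0.46875.
Option 2: r to a full niece or nephew = 0.25.
Option 2: r to a first cousin = 0.125.
Option 2: Σ r·B − C = (3·0.25·0.403 + 3·0.125·0.094) − 0.25 = 0.0875.
Option 2 has the higher net inclusive-fitness payoff.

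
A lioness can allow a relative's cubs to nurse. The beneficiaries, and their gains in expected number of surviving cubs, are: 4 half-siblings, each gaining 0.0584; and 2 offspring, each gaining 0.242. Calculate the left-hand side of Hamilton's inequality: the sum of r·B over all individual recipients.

0.3004

r to a half-sibling = 0.25 (half-sibs share one parent — one path of length 2: r = (1/2)^2 = 1/4).
r to an offspring = 1/2 (one parent–offspring link: r = (1/2)^1 = 1/2).
Summing one r·B term per recipient: 4·0.25·0.0584 + 2·0.5·0.242 = 0.3004.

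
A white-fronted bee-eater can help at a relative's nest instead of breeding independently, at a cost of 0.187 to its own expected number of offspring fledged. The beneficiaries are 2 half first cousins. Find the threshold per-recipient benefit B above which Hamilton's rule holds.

r to a half first cousin = 1/16 (half first cousins share one grandparent — one path of length 4: r = (1/2)^4 = 1/16).
Hamilton's rule with n recipients of equal r: n·r·B > C, so B > C/(n·r) = 0.187/(2·0.0625) = 1.496.

1.496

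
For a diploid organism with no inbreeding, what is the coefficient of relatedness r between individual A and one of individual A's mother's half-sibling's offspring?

Each parent–offspring link contributes a factor of 1/2, and independent paths through distinct common ancestors add.
Half first cousins share one grandparent — one path of length 4: r = (1/2)^4 = 1/16.

0.0625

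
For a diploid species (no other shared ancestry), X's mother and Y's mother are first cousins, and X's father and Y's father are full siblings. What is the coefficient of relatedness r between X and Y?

Wright's path rule: contributions from independent ancestry routes add.
X and Y are related in two ways: second cousins through their mothers (r = 1/32) and first cousins through their fathers (r = 1/8).
r = 1/32 + 1/8 = 0.15625.

0.15625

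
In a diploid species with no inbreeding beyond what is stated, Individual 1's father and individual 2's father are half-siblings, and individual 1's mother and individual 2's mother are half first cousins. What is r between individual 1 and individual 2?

0.078125

Relatedness sums over independent paths through distinct common ancestors.
Individual 1 and individual 2 are related in two ways: half first cousins through their fathers (r = 1/16) and half second cousins through their mothers (r = 1/64).
r = 1/16 + 1/64 = 5/64 = 0.078125.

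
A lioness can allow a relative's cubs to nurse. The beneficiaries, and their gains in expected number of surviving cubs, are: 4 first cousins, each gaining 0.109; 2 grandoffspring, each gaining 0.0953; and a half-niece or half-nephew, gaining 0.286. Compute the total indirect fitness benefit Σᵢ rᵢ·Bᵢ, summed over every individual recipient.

r to a first cousin = 0.125 (first cousins share one grandparent pair — two paths of length 4: r = 2·(1/2)^4 = 1/8).
r to a grandoffspring = 0.25 (two parent–offspring links: r = (1/2)^2 = 1/4).
r to a half-niece or half-nephew = 1/8 (half-aunt/uncle↔niece/nephew: one path of length 3: r = (1/2)^3 = 1/8).
Summing one r·B term per recipient: 4·0.125·0.109 + 2·0.25·0.0953 + 1·0.125·0.286 = 0.1379.

0.1379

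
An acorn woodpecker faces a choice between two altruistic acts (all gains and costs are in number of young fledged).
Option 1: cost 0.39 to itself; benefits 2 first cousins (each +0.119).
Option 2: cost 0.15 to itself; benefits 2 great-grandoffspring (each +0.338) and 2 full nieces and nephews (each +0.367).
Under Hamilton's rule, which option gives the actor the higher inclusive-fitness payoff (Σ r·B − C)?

Option 1: r to a first cousin = 0.125.
Option 1: Σ r·B − C = (2·0.125·0.119) − 0.39 = -0.36025.
Option 2: r to a great-grandoffspring = 0.125.
Option 2: r to a full niece or nephew = 0.25.
Option 2: Σ r·B − C = (2·0.125·0.338 + 2·0.25·0.367) − 0.15 = 0.118.
Option 2 has the higher net inclusive-fitness payoff.

Option 2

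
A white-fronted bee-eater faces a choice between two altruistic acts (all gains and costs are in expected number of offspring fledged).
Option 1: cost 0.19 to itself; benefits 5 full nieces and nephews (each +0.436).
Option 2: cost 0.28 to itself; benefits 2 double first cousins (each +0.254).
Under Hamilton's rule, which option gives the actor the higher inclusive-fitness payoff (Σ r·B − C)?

Option 1: r to a full niece or nephew = 0.25.
Option 1: Σ r·B − C = (5·0.25·0.436) − 0.19 = 0.355.
Option 2: r to a double first cousin = 0.25.
Option 2: Σ r·B − C = (2·0.25·0.254) − 0.28 = -0.153.
Option 1 has the higher net inclusive-fitness payoff.

Option 1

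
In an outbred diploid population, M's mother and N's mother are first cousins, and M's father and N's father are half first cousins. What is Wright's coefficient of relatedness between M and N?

Relatedness sums over independent paths through distinct common ancestors.
M and N are related in two ways: second cousins through their mothers (r = 1/32) and half second cousins through their fathers (r = 1/64).
r = 1/32 + 1/64 = 3/64 = 0.046875.

0.046875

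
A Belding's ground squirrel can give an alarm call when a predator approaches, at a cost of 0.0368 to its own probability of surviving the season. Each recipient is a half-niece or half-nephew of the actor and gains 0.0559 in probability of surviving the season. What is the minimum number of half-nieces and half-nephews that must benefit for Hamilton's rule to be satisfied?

r to a half-niece or half-nephew = 1/8 (half-aunt/uncle↔niece/nephew: one path of length 3: r = (1/2)^3 = 1/8).
Hamilton's rule: n·r·B > C  ⇒  n > C/(r·B) = 0.0368/(0.125·0.0559) = 5.267.
The smallest integer exceeding 5.267 is 6.

6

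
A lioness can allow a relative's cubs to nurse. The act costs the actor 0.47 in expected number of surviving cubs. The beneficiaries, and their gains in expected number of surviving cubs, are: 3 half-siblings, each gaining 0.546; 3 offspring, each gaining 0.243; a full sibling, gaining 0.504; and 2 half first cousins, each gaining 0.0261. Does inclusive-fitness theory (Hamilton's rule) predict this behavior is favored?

Hamilton's rule: the trait is favored when the sum of r·B over every recipient exceeds the actor's cost C.
r to a half-sibling = 0.25 (half-sibs share one parent — one path of length 2: r = (1/2)^2 = 1/4).
r to an offspring = 0.5 (one parent–offspring link: r = (1/2)^1 = 1/2).
r to a full sibling = 1/2 (full sibs share both parents — two paths of length 2: r = 2·(1/2)^2 = 1/2).
r to a half first cousin = 0.0625 (half first cousins share one grandparent — one path of length 4: r = (1/2)^4 = 1/16).
Summing one r·B term per recipient: 3·0.25·0.546 + 3·0.5·0.243 + 1·0.5·0.504 + 2·0.0625·0.0261 = 1.0292625.
1.0292625 > 0.47: the indirect benefit exceeds the cost.

Yes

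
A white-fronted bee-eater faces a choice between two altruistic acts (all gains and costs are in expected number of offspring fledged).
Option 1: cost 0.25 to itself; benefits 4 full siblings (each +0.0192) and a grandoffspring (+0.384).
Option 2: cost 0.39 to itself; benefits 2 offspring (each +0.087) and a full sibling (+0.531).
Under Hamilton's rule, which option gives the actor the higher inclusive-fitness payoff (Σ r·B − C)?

Option 1: r to a full sibling = 0.5.
Option 1: r to a grandoffspring = 0.25.
Option 1: Σ r·B − C = (4·0.5·0.0192 + 1·0.25·0.384) − 0.25 = -0.1156.
Option 2: r to an offspring = 0.5.
Option 2: r to a full sibling = 0.5.
Option 2: Σ r·B − C = (2·0.5·0.087 + 1·0.5·0.531) − 0.39 = -0.0375.
Option 2 has the higher net inclusive-fitness payoff.

Option 2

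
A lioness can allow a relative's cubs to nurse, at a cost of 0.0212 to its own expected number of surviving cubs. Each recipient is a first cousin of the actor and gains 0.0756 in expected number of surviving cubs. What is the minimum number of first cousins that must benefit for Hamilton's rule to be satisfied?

3

r to a first cousin = 0.125 (first cousins share one grandparent pair — two paths of length 4: r = 2·(1/2)^4 = 1/8).
Hamilton's rule: n·r·B > C  ⇒  n > C/(r·B) = 0.0212/(0.125·0.0756) = 2.243.
The smallest integer exceeding 2.243 is 3.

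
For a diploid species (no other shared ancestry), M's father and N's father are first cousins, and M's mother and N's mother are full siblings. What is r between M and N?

0.15625

Wright's path rule: contributions from independent ancestry routes add.
M and N are related in two ways: second cousins through their fathers (r = 1/32) and first cousins through their mothers (r = 1/8).
r = 1/32 + 1/8 = 5/32 = 0.15625.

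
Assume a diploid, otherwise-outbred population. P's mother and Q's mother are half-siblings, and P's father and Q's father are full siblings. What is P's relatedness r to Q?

Wright's path rule: contributions from independent ancestry routes add.
P and Q are related in two ways: half first cousins through their mothers (r = 1/16) and first cousins through their fathers (r = 1/8).
r = 1/16 + 1/8 = 3/16 = 0.1875.

0.1875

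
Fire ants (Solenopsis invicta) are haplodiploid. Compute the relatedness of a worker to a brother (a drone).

0.25

Her haploid brother carries none of their father's genes and a random half of their mother's genome; that half matches the maternal half of her own genome with probability 1/2: r = 1/2 · 1/2 = 1/4.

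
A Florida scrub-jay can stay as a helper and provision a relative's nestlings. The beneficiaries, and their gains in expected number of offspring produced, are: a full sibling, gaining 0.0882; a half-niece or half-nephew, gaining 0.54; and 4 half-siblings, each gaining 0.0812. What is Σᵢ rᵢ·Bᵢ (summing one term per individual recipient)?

r to a full sibling = 1/2 (full sibs share both parents — two paths of length 2: r = 2·(1/2)^2 = 1/2).
r to a half-niece or half-nephew = 1/8 (half-aunt/uncle↔niece/nephew: one path of length 3: r = (1/2)^3 = 1/8).
r to a half-sibling = 1/4 (half-sibs share one parent — one path of length 2: r = (1/2)^2 = 1/4).
Summing one r·B term per recipient: 1·0.5·0.0882 + 1·0.125·0.54 + 4·0.25·0.0812 = 0.1928.

0.1928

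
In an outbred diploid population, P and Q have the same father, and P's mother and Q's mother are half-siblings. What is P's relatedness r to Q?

0.3125

With two independent routes of shared ancestry, r is the sum of the two contributions.
P and Q are related in two ways: half-sibs through their shared father (r = 1/4) and half first cousins through their mothers (r = 1/16).
r = 1/4 + 1/16 = 0.3125.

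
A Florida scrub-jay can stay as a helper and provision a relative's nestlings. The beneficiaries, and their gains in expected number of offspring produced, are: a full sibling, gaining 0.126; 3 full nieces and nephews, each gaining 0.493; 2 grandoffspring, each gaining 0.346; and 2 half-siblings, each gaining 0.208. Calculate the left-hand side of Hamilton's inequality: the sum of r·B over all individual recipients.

r to a full sibling = 1/2 (full sibs share both parents — two paths of length 2: r = 2·(1/2)^2 = 1/2).
r to a full niece or nephew = 0.25 (full aunt/uncle↔niece/nephew: two paths of length 3 through the shared grandparent pair: r = 2·(1/2)^3 = 1/4).
r to a grandoffspring = 1/4 (two parent–offspring links: r = (1/2)^2 = 1/4).
r to a half-sibling = 0.25 (half-sibs share one parent — one path of length 2: r = (1/2)^2 = 1/4).
Summing one r·B term per recipient: 1·0.5·0.126 + 3·0.25·0.493 + 2·0.25·0.346 + 2·0.25·0.208 = 0.70975.

0.70975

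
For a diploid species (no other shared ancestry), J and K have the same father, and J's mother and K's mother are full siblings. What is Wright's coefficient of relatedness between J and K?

0.375

Wright's path rule: contributions from independent ancestry routes add.
J and K are related in two ways: half-sibs through their shared father (r = 1/4) and first cousins through their mothers (r = 1/8).
r = 1/4 + 1/8 = 3/8 = 0.375.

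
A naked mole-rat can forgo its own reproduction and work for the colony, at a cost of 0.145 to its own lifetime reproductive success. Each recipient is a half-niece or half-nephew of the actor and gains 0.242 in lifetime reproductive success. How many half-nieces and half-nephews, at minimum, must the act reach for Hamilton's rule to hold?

5

r to a half-niece or half-nephew = 1/8 (half-aunt/uncle↔niece/nephew: one path of length 3: r = (1/2)^3 = 1/8).
Hamilton's rule: n·r·B > C  ⇒  n > C/(r·B) = 0.145/(0.125·0.242) = 4.793.
The smallest integer exceeding 4.793 is 5.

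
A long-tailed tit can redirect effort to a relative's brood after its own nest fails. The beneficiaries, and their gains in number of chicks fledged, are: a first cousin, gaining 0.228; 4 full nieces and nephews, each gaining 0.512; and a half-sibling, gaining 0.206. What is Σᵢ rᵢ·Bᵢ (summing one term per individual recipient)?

0.592

r to a first cousin = 0.125 (first cousins share one grandparent pair — two paths of length 4: r = 2·(1/2)^4 = 1/8).
r to a full niece or nephew = 1/4 (full aunt/uncle↔niece/nephew: two paths of length 3 through the shared grandparent pair: r = 2·(1/2)^3 = 1/4).
r to a half-sibling = 1/4 (half-sibs share one parent — one path of length 2: r = (1/2)^2 = 1/4).
Summing one r·B term per recipient: 1·0.125·0.228 + 4·0.25·0.512 + 1·0.25·0.206 = 0.592.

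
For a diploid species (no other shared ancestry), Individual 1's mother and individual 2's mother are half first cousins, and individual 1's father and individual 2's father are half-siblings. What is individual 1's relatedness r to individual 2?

Wright's path rule: contributions from independent ancestry routes add.
Individual 1 and individual 2 are related in two ways: half second cousins through their mothers (r = 1/64) and half first cousins through their fathers (r = 1/16).
r = 1/64 + 1/16 = 5/64 = 0.078125.

0.078125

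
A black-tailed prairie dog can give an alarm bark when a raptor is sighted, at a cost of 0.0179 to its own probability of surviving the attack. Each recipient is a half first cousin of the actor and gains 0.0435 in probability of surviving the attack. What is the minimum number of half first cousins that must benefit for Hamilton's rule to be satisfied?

r to a half first cousin = 0.0625 (half first cousins share one grandparent — one path of length 4: r = (1/2)^4 = 1/16).
Hamilton's rule: n·r·B > C  ⇒  n > C/(r·B) = 0.0179/(0.0625·0.0435) = 6.584.
The smallest integer exceeding 6.584 is 7.

7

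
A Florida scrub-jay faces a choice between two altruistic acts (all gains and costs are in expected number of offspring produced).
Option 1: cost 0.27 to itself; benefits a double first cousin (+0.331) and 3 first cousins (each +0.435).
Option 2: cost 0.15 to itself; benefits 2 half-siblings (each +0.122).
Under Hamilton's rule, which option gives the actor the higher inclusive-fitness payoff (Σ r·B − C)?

Option 1

Option 1: r to a double first cousin = 0.25.
Option 1: r to a first cousin = 0.125.
Option 1: Σ r·B − C = (1·0.25·0.331 + 3·0.125·0.435) − 0.27 = -0.024125.
Option 2: r to a half-sibling = 0.25.
Option 2: Σ r·B − C = (2·0.25·0.122) − 0.15 = -0.089.
Option 1 has the higher net inclusive-fitness payoff.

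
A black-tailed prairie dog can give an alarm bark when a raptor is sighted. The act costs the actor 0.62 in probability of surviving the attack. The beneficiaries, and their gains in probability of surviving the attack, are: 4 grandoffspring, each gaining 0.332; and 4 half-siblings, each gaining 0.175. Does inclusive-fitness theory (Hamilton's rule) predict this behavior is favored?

No

Hamilton's rule: the trait is favored when the sum of r·B over every recipient exceeds the actor's cost C.
r to a grandoffspring = 1/4 (two parent–offspring links: r = (1/2)^2 = 1/4).
r to a half-sibling = 0.25 (half-sibs share one parent — one path of length 2: r = (1/2)^2 = 1/4).
Summing one r·B term per recipient: 4·0.25·0.332 + 4·0.25·0.175 = 0.507.
0.507 < 0.62: the indirect benefit is less than the cost.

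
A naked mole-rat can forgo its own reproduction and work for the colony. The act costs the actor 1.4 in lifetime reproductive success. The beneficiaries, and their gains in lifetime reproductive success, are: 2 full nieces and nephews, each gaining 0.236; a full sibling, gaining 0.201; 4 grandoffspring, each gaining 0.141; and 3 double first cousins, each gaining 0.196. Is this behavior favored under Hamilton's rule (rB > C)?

No

Hamilton's rule: the trait is favored when the sum of r·B over every recipient exceeds the actor's cost C.
r to a full niece or nephew = 0.25 (full aunt/uncle↔niece/nephew: two paths of length 3 through the shared grandparent pair: r = 2·(1/2)^3 = 1/4).
r to a full sibling = 1/2 (full sibs share both parents — two paths of length 2: r = 2·(1/2)^2 = 1/2).
r to a grandoffspring = 0.25 (two parent–offspring links: r = (1/2)^2 = 1/4).
r to a double first cousin = 0.25 (double first cousins share both grandparent pairs — four paths of length 4: r = 4·(1/2)^4 = 1/4).
Summing one r·B term per recipient: 2·0.25·0.236 + 1·0.5·0.201 + 4·0.25·0.141 + 3·0.25·0.196 = 0.5065.
0.5065 < 1.4: the indirect benefit is less than the cost.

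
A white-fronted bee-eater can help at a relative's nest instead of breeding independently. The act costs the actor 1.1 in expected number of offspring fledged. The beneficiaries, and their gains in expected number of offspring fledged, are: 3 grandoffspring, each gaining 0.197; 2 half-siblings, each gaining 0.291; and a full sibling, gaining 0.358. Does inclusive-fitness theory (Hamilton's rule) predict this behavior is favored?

No

Hamilton's rule: the trait is favored when the sum of r·B over every recipient exceeds the actor's cost C.
r to a grandoffspring = 0.25 (two parent–offspring links: r = (1/2)^2 = 1/4).
r to a half-sibling = 0.25 (half-sibs share one parent — one path of length 2: r = (1/2)^2 = 1/4).
r to a full sibling = 1/2 (full sibs share both parents — two paths of length 2: r = 2·(1/2)^2 = 1/2).
Summing one r·B term per recipient: 3·0.25·0.197 + 2·0.25·0.291 + 1·0.5·0.358 = 0.47225.
0.47225 < 1.1: the indirect benefit is less than the cost.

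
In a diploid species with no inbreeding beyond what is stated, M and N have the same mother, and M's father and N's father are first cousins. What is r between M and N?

0.28125

Relatedness sums over independent paths through distinct common ancestors.
M and N are related in two ways: half-sibs through their shared mother (r = 1/4) and second cousins through their fathers (r = 1/32).
r = 1/4 + 1/32 = 9/32 = 0.28125.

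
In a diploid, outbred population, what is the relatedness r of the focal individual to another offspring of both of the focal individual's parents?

Each parent–offspring link contributes a factor of 1/2, and independent paths through distinct common ancestors add.
Full sibs share both parents — two paths of length 2: r = 2·(1/2)^2 = 1/2.

0.5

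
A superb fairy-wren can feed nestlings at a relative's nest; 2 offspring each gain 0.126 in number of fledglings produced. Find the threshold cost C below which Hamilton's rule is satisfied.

r to an offspring = 0.5 (one parent–offspring link: r = (1/2)^1 = 1/2).
Hamilton's rule: n·r·B > C, so the trait is favored while C < n·r·B = 2·0.5·0.126 = 0.126.

0.126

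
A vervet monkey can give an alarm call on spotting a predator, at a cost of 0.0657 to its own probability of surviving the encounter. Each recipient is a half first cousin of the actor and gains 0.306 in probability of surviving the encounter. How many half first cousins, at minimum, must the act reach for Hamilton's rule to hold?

4

r to a half first cousin = 1/16 (half first cousins share one grandparent — one path of length 4: r = (1/2)^4 = 1/16).
Hamilton's rule: n·r·B > C  ⇒  n > C/(r·B) = 0.0657/(0.0625·0.306) = 3.435.
The smallest integer exceeding 3.435 is 4.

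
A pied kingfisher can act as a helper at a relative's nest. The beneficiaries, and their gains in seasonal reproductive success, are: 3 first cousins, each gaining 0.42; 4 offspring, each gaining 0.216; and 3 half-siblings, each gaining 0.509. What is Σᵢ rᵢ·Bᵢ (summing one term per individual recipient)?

0.97125

r to a first cousin = 0.125 (first cousins share one grandparent pair — two paths of length 4: r = 2·(1/2)^4 = 1/8).
r to an offspring = 1/2 (one parent–offspring link: r = (1/2)^1 = 1/2).
r to a half-sibling = 0.25 (half-sibs share one parent — one path of length 2: r = (1/2)^2 = 1/4).
Summing one r·B term per recipient: 3·0.125·0.42 + 4·0.5·0.216 + 3·0.25·0.509 = 0.97125.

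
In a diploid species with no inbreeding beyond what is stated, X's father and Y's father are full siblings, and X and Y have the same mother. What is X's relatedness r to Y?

Independent pedigree routes through distinct common ancestors add.
X and Y are related in two ways: first cousins through their fathers (r = 1/8) and half-sibs through their shared mother (r = 1/4).
r = 1/8 + 1/4 = 3/8 = 0.375.

0.375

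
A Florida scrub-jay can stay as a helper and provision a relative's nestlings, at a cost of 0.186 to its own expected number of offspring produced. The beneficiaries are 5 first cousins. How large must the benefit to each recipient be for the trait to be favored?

r to a first cousin = 0.125 (first cousins share one grandparent pair — two paths of length 4: r = 2·(1/2)^4 = 1/8).
Hamilton's rule with n recipients of equal r: n·r·B > C, so B > C/(n·r) = 0.186/(5·0.125) = 0.2976.

0.2976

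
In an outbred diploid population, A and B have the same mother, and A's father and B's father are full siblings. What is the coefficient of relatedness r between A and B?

Relatedness sums over independent paths through distinct common ancestors.
A and B are related in two ways: half-sibs through their shared mother (r = 1/4) and first cousins through their fathers (r = 1/8).
r = 1/4 + 1/8 = 3/8 = 0.375.

0.375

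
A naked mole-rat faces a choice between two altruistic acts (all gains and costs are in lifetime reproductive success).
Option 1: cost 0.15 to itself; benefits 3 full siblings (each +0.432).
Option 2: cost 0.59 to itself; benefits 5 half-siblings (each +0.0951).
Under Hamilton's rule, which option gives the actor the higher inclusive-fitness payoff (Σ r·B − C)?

Option 1

Option 1: r to a full sibling = 0.5.
Option 1: Σ r·B − C = (3·0.5·0.432) − 0.15 = 0.498.
Option 2: r to a half-sibling = 0.25.
Option 2: Σ r·B − C = (5·0.25·0.0951) − 0.59 = -0.471125.
Option 1 has the higher net inclusive-fitness payoff.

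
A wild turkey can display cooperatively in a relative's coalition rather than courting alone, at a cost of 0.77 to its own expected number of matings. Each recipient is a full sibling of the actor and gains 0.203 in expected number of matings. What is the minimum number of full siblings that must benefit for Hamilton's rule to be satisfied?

r to a full sibling = 1/2 (full sibs share both parents — two paths of length 2: r = 2·(1/2)^2 = 1/2).
Hamilton's rule: n·r·B > C  ⇒  n > C/(r·B) = 0.77/(0.5·0.203) = 7.586.
The smallest integer exceeding 7.586 is 8.

8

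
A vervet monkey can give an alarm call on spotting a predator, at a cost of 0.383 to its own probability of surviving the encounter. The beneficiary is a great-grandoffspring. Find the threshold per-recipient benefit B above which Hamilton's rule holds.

3.064

r to a great-grandoffspring = 0.125 (three parent–offspring links: r = (1/2)^3 = 1/8).
Hamilton's rule with n recipients of equal r: n·r·B > C, so B > C/(n·r) = 0.383/(1·0.125) = 3.064.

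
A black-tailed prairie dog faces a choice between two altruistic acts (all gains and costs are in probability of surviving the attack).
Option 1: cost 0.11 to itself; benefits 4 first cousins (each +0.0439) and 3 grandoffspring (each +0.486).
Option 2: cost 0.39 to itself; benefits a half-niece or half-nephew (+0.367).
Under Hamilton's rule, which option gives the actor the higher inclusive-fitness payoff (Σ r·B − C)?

Option 1: r to a first cousin = 0.125.
Option 1: r to a grandoffspring = 0.25.
Option 1: Σ r·B − C = (4·0.125·0.0439 + 3·0.25·0.486) − 0.11 = 0.27645.
Option 2: r to a half-niece or half-nephew = 0.125.
Option 2: Σ r·B − C = (1·0.125·0.367) − 0.39 = -0.344125.
Option 1 has the higher net inclusive-fitness payoff.

Option 1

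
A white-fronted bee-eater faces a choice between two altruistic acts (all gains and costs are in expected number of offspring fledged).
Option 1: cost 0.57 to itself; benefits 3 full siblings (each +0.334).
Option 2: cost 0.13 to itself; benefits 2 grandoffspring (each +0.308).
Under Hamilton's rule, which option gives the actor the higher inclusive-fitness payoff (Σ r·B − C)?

Option 2

Option 1: r to a full sibling = 0.5.
Option 1: Σ r·B − C = (3·0.5·0.334) − 0.57 = -0.069.
Option 2: r to a grandoffspring = 0.25.
Option 2: Σ r·B − C = (2·0.25·0.308) − 0.13 = 0.024.
Option 2 has the higher net inclusive-fitness payoff.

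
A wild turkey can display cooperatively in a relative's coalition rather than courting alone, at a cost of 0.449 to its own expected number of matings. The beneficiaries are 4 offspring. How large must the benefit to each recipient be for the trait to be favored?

r to an offspring = 1/2 (one parent–offspring link: r = (1/2)^1 = 1/2).
Hamilton's rule with n recipients of equal r: n·r·B > C, so B > C/(n·r) = 0.449/(4·0.5) = 0.2245.

0.2245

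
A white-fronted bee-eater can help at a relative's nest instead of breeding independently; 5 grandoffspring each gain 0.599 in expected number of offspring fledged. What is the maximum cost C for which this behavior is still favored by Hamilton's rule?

r to a grandoffspring = 0.25 (two parent–offspring links: r = (1/2)^2 = 1/4).
Hamilton's rule: n·r·B > C, so the trait is favored while C < n·r·B = 5·0.25·0.599 = 0.74875.

0.74875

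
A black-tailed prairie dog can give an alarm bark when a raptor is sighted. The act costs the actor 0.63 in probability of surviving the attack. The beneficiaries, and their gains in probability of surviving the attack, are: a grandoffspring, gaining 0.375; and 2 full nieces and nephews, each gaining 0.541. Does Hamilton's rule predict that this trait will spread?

Hamilton's rule: the trait is favored when the sum of r·B over every recipient exceeds the actor's cost C.
r to a grandoffspring = 1/4 (two parent–offspring links: r = (1/2)^2 = 1/4).
r to a full niece or nephew = 1/4 (full aunt/uncle↔niece/nephew: two paths of length 3 through the shared grandparent pair: r = 2·(1/2)^3 = 1/4).
Summing one r·B term per recipient: 1·0.25·0.375 + 2·0.25·0.541 = 0.36425.
0.36425 < 0.63: the indirect benefit is less than the cost.

No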